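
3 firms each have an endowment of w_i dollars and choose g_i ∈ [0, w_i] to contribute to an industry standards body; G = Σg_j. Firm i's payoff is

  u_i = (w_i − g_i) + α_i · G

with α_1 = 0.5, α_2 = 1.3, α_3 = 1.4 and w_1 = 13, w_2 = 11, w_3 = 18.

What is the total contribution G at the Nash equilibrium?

29

∂u_i/∂g_i = α_i − 1, so firm i contributes w_i if α_i > 1, else 0.
α_i > 1 for i ∈ {2, 3}; NE contributions (0, 11, 18), G = 29.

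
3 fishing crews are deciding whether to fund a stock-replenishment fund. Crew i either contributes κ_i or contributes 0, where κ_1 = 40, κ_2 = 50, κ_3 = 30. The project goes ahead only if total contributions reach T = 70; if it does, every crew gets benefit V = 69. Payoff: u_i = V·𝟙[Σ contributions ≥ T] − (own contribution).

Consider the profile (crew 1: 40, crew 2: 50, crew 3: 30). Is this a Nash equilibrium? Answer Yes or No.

Total = 120 ≥ 70: provided.
Crew 1 (pledges 40, payoff 29): dropping to 0 → total 80, payoff 69. Profitable deviation.

No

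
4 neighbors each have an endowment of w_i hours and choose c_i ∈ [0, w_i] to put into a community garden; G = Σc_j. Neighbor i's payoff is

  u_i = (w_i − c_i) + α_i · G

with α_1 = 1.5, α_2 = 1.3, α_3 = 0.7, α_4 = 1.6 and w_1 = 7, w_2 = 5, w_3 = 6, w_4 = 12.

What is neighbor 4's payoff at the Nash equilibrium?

38.4

∂u_i/∂c_i = α_i − 1, so neighbor i contributes w_i if α_i > 1, else 0.
α_i > 1 for i ∈ {1, 2, 4}; NE contributions (7, 5, 0, 12), G = 24.
u_4 = (12 − 12) + 1.6·24 = 38.4.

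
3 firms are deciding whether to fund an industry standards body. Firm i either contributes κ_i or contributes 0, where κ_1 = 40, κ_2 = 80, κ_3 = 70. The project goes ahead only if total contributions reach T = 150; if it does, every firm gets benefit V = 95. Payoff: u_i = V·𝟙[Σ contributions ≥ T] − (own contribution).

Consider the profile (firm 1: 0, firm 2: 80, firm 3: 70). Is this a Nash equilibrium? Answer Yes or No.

Total = 150 ≥ 150: provided.
Firm 1 (pledges 0, payoff 95): pledging 40 → total 190, payoff 55. No gain.
Firm 2 (pledges 80, payoff 15): dropping to 0 → total 70, payoff 0. No gain.
Firm 3 (pledges 70, payoff 25): dropping to 0 → total 80, payoff 0. No gain.

Yes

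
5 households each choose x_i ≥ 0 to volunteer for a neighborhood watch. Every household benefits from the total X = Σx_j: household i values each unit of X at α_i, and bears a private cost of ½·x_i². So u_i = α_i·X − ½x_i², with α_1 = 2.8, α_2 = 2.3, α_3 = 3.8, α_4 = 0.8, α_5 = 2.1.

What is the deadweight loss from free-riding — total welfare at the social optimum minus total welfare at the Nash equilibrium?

225.17

Household i's FOC: ∂u_i/∂x_i = α_i − x_i = 0, so x_i* = α_i.
NE contributions = (2.8, 2.3, 3.8, 0.8, 2.1); X = 11.8.
W^NE = (Σα)·X − ½Σα_i² = 11.8² − ½·32.62 = 122.93.
Planner sets x_i = Σα_j = 11.8 for every i, so X^SO = 5·11.8 = 59.
W^SO = (Σα)·X^SO − ½·5·(Σα)² = (5/2)·11.8² = 348.1.
Deadweight loss = W^SO − W^NE = 225.17.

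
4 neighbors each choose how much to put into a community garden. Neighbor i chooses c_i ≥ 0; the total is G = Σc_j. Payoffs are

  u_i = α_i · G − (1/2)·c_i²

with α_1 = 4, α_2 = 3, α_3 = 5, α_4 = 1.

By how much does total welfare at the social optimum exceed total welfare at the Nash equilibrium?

194.5

Neighbor i's FOC: ∂u_i/∂c_i = α_i − c_i = 0, so c_i* = α_i.
NE contributions = (4, 3, 5, 1); G = 13.
W^NE = (Σα)·G − ½Σα_i² = 13² − ½·51 = 143.5.
Planner sets c_i = Σα_j = 13 for every i, so G^SO = 4·13 = 52.
W^SO = (Σα)·G^SO − ½·4·(Σα)² = (4/2)·13² = 338.
Deadweight loss = W^SO − W^NE = 194.5.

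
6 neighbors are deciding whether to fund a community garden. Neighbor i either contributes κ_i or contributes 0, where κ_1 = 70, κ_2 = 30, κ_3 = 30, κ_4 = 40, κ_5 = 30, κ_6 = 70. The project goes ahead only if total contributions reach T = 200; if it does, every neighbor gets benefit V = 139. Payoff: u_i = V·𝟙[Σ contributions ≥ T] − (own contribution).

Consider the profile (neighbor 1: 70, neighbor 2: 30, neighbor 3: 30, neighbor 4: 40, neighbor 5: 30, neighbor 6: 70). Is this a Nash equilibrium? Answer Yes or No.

No

Total = 270 ≥ 200: provided.
Neighbor 1 (pledges 70, payoff 69): dropping to 0 → total 200, payoff 139. Profitable deviation.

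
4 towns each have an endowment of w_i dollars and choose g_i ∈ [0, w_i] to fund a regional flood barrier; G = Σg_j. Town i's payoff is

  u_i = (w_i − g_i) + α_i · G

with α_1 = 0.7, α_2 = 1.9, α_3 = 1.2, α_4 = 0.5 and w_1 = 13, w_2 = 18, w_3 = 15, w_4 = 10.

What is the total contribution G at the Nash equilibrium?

33

∂u_i/∂g_i = α_i − 1, so town i contributes w_i if α_i > 1, else 0.
α_i > 1 for i ∈ {2, 3}; NE contributions (0, 18, 15, 0), G = 33.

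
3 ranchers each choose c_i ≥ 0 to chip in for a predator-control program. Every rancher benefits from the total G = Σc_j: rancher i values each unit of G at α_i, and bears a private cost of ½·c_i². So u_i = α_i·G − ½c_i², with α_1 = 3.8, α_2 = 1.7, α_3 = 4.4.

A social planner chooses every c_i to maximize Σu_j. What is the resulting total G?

29.7

Planner FOC: ∂(Σu_j)/∂c_i = (Σα_j) − c_i = 0, so c_i^SO = Σα_j = 9.9 for every i; G^SO = 29.7.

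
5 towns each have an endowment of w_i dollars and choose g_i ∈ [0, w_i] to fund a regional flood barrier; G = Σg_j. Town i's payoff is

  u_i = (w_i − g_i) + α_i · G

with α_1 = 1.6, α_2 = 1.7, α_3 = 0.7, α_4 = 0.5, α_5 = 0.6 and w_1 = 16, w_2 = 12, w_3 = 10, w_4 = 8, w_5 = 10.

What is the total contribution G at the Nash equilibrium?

∂u_i/∂g_i = α_i − 1, so town i contributes w_i if α_i > 1, else 0.
α_i > 1 for i ∈ {1, 2}; NE contributions (16, 12, 0, 0, 0), G = 28.

28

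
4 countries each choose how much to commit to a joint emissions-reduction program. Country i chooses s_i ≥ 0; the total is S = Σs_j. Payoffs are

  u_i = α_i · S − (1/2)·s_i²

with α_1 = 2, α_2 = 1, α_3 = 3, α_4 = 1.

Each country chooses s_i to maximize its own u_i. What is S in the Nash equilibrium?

7

Country i's FOC: ∂u_i/∂s_i = α_i − s_i = 0, so s_i* = α_i.
NE contributions = (2, 1, 3, 1); S = 7.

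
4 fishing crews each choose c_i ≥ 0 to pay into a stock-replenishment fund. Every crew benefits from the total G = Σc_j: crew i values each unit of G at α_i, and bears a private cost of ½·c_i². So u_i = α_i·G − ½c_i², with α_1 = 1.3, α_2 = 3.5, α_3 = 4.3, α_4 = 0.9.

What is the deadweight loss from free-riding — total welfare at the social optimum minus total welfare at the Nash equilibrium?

116.62

Crew i's FOC: ∂u_i/∂c_i = α_i − c_i = 0, so c_i* = α_i.
NE contributions = (1.3, 3.5, 4.3, 0.9); G = 10.
W^NE = (Σα)·G − ½Σα_i² = 10² − ½·33.24 = 83.38.
Planner sets c_i = Σα_j = 10 for every i, so G^SO = 4·10 = 40.
W^SO = (Σα)·G^SO − ½·4·(Σα)² = (4/2)·10² = 200.
Deadweight loss = W^SO − W^NE = 116.62.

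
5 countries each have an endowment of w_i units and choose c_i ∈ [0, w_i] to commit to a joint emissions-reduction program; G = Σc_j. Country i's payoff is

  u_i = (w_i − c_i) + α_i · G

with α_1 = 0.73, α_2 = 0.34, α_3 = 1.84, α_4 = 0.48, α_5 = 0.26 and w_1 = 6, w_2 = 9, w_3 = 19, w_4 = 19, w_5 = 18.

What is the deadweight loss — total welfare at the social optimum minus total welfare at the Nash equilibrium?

∂u_i/∂c_i = α_i − 1, so country i contributes w_i if α_i > 1, else 0.
α_i > 1 for i ∈ {3}; NE contributions (0, 0, 19, 0, 0), G = 19.
W^NE = Σw_i − G^NE + (Σα_i)·G^NE = 71 + 2.65·19 = 121.35.
Planner: ∂(Σu_j)/∂c_i = Σα_j − 1 = 2.65 > 0, so everyone contributes w_i; G^SO = 71, W^SO = 71 + 2.65·71 = 259.15.
Deadweight loss = 137.8.

137.8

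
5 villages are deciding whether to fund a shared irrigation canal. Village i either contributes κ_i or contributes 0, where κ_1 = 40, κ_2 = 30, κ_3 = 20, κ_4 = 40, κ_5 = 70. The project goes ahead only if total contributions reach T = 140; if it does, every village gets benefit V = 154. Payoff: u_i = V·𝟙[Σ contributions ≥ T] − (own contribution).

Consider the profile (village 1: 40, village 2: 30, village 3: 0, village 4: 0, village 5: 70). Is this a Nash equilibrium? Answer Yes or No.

Yes

Total = 140 ≥ 140: provided.
Village 1 (pledges 40, payoff 114): dropping to 0 → total 100, payoff 0. No gain.
Village 2 (pledges 30, payoff 124): dropping to 0 → total 110, payoff 0. No gain.
Village 3 (pledges 0, payoff 154): pledging 20 → total 160, payoff 134. No gain.
Village 4 (pledges 0, payoff 154): pledging 40 → total 180, payoff 114. No gain.
Village 5 (pledges 70, payoff 84): dropping to 0 → total 70, payoff 0. No gain.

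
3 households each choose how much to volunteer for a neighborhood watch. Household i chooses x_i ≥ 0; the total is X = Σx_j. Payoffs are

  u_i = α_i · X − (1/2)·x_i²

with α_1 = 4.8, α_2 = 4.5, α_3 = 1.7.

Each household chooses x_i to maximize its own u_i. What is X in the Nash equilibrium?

11

Household i's FOC: ∂u_i/∂x_i = α_i − x_i = 0, so x_i* = α_i.
NE contributions = (4.8, 4.5, 1.7); X = 11.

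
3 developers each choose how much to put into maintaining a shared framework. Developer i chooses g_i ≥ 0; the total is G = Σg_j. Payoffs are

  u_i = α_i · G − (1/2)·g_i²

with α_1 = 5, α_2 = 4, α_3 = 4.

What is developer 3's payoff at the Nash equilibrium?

Developer i's FOC: ∂u_i/∂g_i = α_i − g_i = 0, so g_i* = α_i.
NE contributions = (5, 4, 4); G = 13.
u_3 = α_3·G − ½·(g_3)² = 4·13 − ½·4² = 44.

44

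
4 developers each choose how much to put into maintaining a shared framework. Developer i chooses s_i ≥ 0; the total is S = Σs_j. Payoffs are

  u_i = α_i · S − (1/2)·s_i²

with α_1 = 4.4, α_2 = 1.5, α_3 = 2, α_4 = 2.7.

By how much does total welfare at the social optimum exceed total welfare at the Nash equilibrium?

Developer i's FOC: ∂u_i/∂s_i = α_i − s_i = 0, so s_i* = α_i.
NE contributions = (4.4, 1.5, 2, 2.7); S = 10.6.
W^NE = (Σα)·S − ½Σα_i² = 10.6² − ½·32.9 = 95.91.
Planner sets s_i = Σα_j = 10.6 for every i, so S^SO = 4·10.6 = 42.4.
W^SO = (Σα)·S^SO − ½·4·(Σα)² = (4/2)·10.6² = 224.72.
Deadweight loss = W^SO − W^NE = 128.81.

128.81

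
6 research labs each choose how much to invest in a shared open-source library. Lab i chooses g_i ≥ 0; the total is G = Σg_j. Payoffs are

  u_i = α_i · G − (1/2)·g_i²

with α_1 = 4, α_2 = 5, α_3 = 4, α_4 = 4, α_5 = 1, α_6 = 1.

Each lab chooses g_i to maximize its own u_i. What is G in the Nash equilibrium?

Lab i's FOC: ∂u_i/∂g_i = α_i − g_i = 0, so g_i* = α_i.
NE contributions = (4, 5, 4, 4, 1, 1); G = 19.

19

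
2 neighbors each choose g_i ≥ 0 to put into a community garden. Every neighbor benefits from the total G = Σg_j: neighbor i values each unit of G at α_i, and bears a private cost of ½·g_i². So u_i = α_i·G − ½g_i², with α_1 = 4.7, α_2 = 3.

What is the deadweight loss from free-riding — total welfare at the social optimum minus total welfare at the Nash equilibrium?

Neighbor i's FOC: ∂u_i/∂g_i = α_i − g_i = 0, so g_i* = α_i.
NE contributions = (4.7, 3); G = 7.7.
W^NE = (Σα)·G − ½Σα_i² = 7.7² − ½·31.09 = 43.745.
Planner sets g_i = Σα_j = 7.7 for every i, so G^SO = 2·7.7 = 15.4.
W^SO = (Σα)·G^SO − ½·2·(Σα)² = (2/2)·7.7² = 59.29.
Deadweight loss = W^SO − W^NE = 15.545.

15.545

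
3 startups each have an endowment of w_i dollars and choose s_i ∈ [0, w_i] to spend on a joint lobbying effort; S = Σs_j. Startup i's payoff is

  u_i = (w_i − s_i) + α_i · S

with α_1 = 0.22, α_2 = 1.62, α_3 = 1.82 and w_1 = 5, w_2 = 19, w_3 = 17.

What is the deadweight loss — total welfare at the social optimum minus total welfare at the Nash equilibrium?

13.3

∂u_i/∂s_i = α_i − 1, so startup i contributes w_i if α_i > 1, else 0.
α_i > 1 for i ∈ {2, 3}; NE contributions (0, 19, 17), S = 36.
W^NE = Σw_i − S^NE + (Σα_i)·S^NE = 41 + 2.66·36 = 136.76.
Planner: ∂(Σu_j)/∂s_i = Σα_j − 1 = 2.66 > 0, so everyone contributes w_i; S^SO = 41, W^SO = 41 + 2.66·41 = 150.06.
Deadweight loss = 13.3.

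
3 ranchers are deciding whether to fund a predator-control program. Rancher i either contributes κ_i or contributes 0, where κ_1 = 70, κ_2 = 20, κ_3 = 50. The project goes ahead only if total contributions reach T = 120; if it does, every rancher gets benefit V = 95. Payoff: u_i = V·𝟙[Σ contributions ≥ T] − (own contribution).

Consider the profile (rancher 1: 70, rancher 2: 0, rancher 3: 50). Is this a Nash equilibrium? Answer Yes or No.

Yes

Total = 120 ≥ 120: provided.
Rancher 1 (pledges 70, payoff 25): dropping to 0 → total 50, payoff 0. No gain.
Rancher 2 (pledges 0, payoff 95): pledging 20 → total 140, payoff 75. No gain.
Rancher 3 (pledges 50, payoff 45): dropping to 0 → total 70, payoff 0. No gain.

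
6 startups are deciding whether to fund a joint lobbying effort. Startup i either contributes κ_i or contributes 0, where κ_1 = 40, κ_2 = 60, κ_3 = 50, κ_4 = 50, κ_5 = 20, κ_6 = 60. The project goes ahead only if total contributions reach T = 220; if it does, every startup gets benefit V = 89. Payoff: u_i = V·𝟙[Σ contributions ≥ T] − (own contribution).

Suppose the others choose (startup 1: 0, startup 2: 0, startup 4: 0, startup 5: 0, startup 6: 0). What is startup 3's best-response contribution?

0

Others' total = 0. Even contributing 50 gives 50 < 220: no benefit either way.
Best response: 0.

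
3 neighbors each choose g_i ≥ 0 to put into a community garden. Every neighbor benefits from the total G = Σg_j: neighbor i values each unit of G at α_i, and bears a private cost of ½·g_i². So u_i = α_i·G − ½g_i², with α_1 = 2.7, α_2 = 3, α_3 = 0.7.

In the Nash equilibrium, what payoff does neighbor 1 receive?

13.635

Neighbor i's FOC: ∂u_i/∂g_i = α_i − g_i = 0, so g_i* = α_i.
NE contributions = (2.7, 3, 0.7); G = 6.4.
u_1 = α_1·G − ½·(g_1)² = 2.7·6.4 − ½·2.7² = 13.635.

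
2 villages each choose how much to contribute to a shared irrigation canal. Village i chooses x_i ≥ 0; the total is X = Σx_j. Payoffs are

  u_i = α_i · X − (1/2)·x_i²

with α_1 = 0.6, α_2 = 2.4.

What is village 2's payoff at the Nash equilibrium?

Village i's FOC: ∂u_i/∂x_i = α_i − x_i = 0, so x_i* = α_i.
NE contributions = (0.6, 2.4); X = 3.
u_2 = α_2·X − ½·(x_2)² = 2.4·3 − ½·2.4² = 4.32.

4.32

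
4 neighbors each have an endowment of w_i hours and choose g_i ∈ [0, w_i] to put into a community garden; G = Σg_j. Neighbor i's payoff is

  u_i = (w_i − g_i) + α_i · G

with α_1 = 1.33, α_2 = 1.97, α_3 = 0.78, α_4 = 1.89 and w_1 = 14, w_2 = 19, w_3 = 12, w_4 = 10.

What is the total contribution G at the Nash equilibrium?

43

∂u_i/∂g_i = α_i − 1, so neighbor i contributes w_i if α_i > 1, else 0.
α_i > 1 for i ∈ {1, 2, 4}; NE contributions (14, 19, 0, 10), G = 43.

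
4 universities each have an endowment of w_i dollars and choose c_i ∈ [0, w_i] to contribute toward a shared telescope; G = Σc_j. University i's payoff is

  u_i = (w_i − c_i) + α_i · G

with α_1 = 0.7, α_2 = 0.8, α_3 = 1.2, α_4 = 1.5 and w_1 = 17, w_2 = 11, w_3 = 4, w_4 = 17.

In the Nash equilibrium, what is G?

21

∂u_i/∂c_i = α_i − 1, so university i contributes w_i if α_i > 1, else 0.
α_i > 1 for i ∈ {3, 4}; NE contributions (0, 0, 4, 17), G = 21.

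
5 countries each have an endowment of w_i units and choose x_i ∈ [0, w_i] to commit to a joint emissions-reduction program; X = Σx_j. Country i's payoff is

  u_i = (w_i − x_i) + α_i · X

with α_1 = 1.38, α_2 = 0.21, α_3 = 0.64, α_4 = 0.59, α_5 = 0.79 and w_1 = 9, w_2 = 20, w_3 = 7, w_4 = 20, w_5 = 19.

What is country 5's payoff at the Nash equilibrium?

26.11

∂u_i/∂x_i = α_i − 1, so country i contributes w_i if α_i > 1, else 0.
α_i > 1 for i ∈ {1}; NE contributions (9, 0, 0, 0, 0), X = 9.
u_5 = (19 − 0) + 0.79·9 = 26.11.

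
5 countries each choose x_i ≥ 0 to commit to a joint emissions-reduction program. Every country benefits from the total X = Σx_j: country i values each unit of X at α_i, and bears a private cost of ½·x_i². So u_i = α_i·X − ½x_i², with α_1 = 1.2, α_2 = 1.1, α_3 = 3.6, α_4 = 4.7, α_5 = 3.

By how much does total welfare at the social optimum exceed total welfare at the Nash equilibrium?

300.79

Country i's FOC: ∂u_i/∂x_i = α_i − x_i = 0, so x_i* = α_i.
NE contributions = (1.2, 1.1, 3.6, 4.7, 3); X = 13.6.
W^NE = (Σα)·X − ½Σα_i² = 13.6² − ½·46.7 = 161.61.
Planner sets x_i = Σα_j = 13.6 for every i, so X^SO = 5·13.6 = 68.
W^SO = (Σα)·X^SO − ½·5·(Σα)² = (5/2)·13.6² = 462.4.
Deadweight loss = W^SO − W^NE = 300.79.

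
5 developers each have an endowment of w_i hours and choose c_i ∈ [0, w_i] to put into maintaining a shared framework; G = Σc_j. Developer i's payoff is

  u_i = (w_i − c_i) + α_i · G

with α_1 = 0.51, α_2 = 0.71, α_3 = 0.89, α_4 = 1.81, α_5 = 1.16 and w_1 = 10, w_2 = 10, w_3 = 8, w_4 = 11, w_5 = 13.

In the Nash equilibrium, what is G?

24

∂u_i/∂c_i = α_i − 1, so developer i contributes w_i if α_i > 1, else 0.
α_i > 1 for i ∈ {4, 5}; NE contributions (0, 0, 0, 11, 13), G = 24.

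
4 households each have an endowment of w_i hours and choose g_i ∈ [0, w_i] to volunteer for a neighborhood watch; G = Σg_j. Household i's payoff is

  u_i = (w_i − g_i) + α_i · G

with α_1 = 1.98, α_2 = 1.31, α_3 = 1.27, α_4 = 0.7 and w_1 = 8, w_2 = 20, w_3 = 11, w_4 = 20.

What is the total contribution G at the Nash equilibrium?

∂u_i/∂g_i = α_i − 1, so household i contributes w_i if α_i > 1, else 0.
α_i > 1 for i ∈ {1, 2, 3}; NE contributions (8, 20, 11, 0), G = 39.

39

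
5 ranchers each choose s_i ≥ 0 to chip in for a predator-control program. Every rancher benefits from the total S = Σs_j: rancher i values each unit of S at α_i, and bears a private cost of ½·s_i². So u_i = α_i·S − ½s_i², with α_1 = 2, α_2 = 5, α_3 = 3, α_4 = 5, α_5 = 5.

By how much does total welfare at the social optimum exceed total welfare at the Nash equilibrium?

Rancher i's FOC: ∂u_i/∂s_i = α_i − s_i = 0, so s_i* = α_i.
NE contributions = (2, 5, 3, 5, 5); S = 20.
W^NE = (Σα)·S − ½Σα_i² = 20² − ½·88 = 356.
Planner sets s_i = Σα_j = 20 for every i, so S^SO = 5·20 = 100.
W^SO = (Σα)·S^SO − ½·5·(Σα)² = (5/2)·20² = 1000.
Deadweight loss = W^SO − W^NE = 644.

644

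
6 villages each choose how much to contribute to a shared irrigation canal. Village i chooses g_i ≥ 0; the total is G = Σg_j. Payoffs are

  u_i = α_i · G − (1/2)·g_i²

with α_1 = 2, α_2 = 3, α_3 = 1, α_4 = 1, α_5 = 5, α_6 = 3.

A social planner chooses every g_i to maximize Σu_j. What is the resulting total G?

90

Planner FOC: ∂(Σu_j)/∂g_i = (Σα_j) − g_i = 0, so g_i^SO = Σα_j = 15 for every i; G^SO = 90.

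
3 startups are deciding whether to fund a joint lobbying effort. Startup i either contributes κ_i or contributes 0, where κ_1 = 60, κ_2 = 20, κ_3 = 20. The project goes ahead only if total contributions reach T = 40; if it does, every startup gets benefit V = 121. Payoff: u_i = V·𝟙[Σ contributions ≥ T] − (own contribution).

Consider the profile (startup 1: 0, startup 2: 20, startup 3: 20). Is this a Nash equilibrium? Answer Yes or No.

Total = 40 ≥ 40: provided.
Startup 1 (pledges 0, payoff 121): pledging 60 → total 100, payoff 61. No gain.
Startup 2 (pledges 20, payoff 101): dropping to 0 → total 20, payoff 0. No gain.
Startup 3 (pledges 20, payoff 101): dropping to 0 → total 20, payoff 0. No gain.

Yes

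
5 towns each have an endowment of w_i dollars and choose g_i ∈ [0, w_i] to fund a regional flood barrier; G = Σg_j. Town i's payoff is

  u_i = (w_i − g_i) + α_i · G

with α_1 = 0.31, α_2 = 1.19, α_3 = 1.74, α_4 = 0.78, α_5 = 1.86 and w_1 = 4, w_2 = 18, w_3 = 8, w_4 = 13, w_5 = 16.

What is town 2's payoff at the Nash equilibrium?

∂u_i/∂g_i = α_i − 1, so town i contributes w_i if α_i > 1, else 0.
α_i > 1 for i ∈ {2, 3, 5}; NE contributions (0, 18, 8, 0, 16), G = 42.
u_2 = (18 − 18) + 1.19·42 = 49.98.

49.98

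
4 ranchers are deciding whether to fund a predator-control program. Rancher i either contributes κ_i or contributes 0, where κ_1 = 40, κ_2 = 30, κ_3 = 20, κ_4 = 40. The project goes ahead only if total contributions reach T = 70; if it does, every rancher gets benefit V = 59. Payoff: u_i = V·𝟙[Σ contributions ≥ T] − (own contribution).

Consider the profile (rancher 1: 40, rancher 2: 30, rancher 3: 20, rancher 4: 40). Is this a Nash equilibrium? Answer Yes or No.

Total = 130 ≥ 70: provided.
Rancher 1 (pledges 40, payoff 19): dropping to 0 → total 90, payoff 59. Profitable deviation.

No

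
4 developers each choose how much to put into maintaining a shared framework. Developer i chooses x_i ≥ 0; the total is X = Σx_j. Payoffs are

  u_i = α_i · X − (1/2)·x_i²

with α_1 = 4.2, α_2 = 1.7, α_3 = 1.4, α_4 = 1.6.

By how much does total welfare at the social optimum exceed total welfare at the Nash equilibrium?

Developer i's FOC: ∂u_i/∂x_i = α_i − x_i = 0, so x_i* = α_i.
NE contributions = (4.2, 1.7, 1.4, 1.6); X = 8.9.
W^NE = (Σα)·X − ½Σα_i² = 8.9² − ½·25.05 = 66.685.
Planner sets x_i = Σα_j = 8.9 for every i, so X^SO = 4·8.9 = 35.6.
W^SO = (Σα)·X^SO − ½·4·(Σα)² = (4/2)·8.9² = 158.42.
Deadweight loss = W^SO − W^NE = 91.735.

91.735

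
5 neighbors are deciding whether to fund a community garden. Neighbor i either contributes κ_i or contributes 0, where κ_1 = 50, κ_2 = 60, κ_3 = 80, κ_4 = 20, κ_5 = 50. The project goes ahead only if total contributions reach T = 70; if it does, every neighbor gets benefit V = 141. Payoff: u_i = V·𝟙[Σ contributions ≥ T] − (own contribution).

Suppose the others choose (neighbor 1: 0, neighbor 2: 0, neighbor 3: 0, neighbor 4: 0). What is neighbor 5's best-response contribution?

0

Others' total = 0. Even contributing 50 gives 50 < 70: no benefit either way.
Best response: 0.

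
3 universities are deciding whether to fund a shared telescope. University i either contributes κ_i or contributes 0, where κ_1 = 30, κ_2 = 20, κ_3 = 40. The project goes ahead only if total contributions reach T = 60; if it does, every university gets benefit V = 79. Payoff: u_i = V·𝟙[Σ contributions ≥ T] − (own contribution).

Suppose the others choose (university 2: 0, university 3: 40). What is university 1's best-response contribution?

30

Others' total = 40. Contributing 30 brings total to 70 ≥ 60: gain V − κ_1 = 49.
Best response: 30.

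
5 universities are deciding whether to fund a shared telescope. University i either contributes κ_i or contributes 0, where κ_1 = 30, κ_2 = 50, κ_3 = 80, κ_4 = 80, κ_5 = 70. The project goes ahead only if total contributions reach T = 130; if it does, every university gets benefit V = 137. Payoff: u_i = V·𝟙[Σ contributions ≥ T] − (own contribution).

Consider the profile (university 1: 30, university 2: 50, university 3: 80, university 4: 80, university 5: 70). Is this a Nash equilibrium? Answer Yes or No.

Total = 310 ≥ 130: provided.
University 1 (pledges 30, payoff 107): dropping to 0 → total 280, payoff 137. Profitable deviation.

No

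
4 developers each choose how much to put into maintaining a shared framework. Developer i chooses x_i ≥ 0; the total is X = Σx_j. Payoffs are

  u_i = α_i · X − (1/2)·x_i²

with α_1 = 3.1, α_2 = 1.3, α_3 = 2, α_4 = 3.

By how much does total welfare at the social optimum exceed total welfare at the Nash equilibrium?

Developer i's FOC: ∂u_i/∂x_i = α_i − x_i = 0, so x_i* = α_i.
NE contributions = (3.1, 1.3, 2, 3); X = 9.4.
W^NE = (Σα)·X − ½Σα_i² = 9.4² − ½·24.3 = 76.21.
Planner sets x_i = Σα_j = 9.4 for every i, so X^SO = 4·9.4 = 37.6.
W^SO = (Σα)·X^SO − ½·4·(Σα)² = (4/2)·9.4² = 176.72.
Deadweight loss = W^SO − W^NE = 100.51.

100.51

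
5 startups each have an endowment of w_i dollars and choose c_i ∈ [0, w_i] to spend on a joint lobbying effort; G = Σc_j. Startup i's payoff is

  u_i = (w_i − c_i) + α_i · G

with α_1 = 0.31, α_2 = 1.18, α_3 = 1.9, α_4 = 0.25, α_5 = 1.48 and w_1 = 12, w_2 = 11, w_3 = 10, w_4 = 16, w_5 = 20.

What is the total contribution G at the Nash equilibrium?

∂u_i/∂c_i = α_i − 1, so startup i contributes w_i if α_i > 1, else 0.
α_i > 1 for i ∈ {2, 3, 5}; NE contributions (0, 11, 10, 0, 20), G = 41.

41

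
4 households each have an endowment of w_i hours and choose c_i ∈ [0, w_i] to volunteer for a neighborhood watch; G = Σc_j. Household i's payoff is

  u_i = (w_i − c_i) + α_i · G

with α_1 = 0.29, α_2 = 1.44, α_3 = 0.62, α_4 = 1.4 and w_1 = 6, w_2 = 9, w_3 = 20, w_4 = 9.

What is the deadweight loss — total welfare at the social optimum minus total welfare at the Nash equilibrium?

∂u_i/∂c_i = α_i − 1, so household i contributes w_i if α_i > 1, else 0.
α_i > 1 for i ∈ {2, 4}; NE contributions (0, 9, 0, 9), G = 18.
W^NE = Σw_i − G^NE + (Σα_i)·G^NE = 44 + 2.75·18 = 93.5.
Planner: ∂(Σu_j)/∂c_i = Σα_j − 1 = 2.75 > 0, so everyone contributes w_i; G^SO = 44, W^SO = 44 + 2.75·44 = 165.
Deadweight loss = 71.5.

71.5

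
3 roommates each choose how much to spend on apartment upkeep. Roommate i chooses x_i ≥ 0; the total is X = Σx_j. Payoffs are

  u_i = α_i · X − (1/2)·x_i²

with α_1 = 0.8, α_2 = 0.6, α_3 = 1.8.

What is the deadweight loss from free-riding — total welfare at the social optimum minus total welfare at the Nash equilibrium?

Roommate i's FOC: ∂u_i/∂x_i = α_i − x_i = 0, so x_i* = α_i.
NE contributions = (0.8, 0.6, 1.8); X = 3.2.
W^NE = (Σα)·X − ½Σα_i² = 3.2² − ½·4.24 = 8.12.
Planner sets x_i = Σα_j = 3.2 for every i, so X^SO = 3·3.2 = 9.6.
W^SO = (Σα)·X^SO − ½·3·(Σα)² = (3/2)·3.2² = 15.36.
Deadweight loss = W^SO − W^NE = 7.24.

7.24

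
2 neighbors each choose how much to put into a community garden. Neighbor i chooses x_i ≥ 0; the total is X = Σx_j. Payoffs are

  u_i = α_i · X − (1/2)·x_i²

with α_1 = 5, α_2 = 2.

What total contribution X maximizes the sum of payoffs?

Planner FOC: ∂(Σu_j)/∂x_i = (Σα_j) − x_i = 0, so x_i^SO = Σα_j = 7 for every i; X^SO = 14.

14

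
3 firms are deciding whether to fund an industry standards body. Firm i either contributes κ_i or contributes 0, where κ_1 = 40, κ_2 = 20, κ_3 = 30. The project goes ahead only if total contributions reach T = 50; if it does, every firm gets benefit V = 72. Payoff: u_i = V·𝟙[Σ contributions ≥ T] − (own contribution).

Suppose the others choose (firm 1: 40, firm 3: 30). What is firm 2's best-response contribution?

0

Others' total = 70 ≥ 50; contributing adds cost 20 for no extra benefit.
Best response: 0.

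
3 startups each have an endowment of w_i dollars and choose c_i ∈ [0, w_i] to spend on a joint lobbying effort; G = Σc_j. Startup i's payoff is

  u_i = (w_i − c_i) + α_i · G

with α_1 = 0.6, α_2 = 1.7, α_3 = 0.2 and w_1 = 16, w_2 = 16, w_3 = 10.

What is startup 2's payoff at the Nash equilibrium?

27.2

∂u_i/∂c_i = α_i − 1, so startup i contributes w_i if α_i > 1, else 0.
α_i > 1 for i ∈ {2}; NE contributions (0, 16, 0), G = 16.
u_2 = (16 − 16) + 1.7·16 = 27.2.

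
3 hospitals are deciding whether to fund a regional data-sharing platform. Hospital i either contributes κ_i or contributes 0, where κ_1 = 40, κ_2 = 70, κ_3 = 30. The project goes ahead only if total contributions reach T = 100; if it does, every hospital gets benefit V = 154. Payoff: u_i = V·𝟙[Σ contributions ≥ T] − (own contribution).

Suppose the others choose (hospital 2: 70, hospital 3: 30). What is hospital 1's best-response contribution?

Others' total = 100 ≥ 100; contributing adds cost 40 for no extra benefit.
Best response: 0.

0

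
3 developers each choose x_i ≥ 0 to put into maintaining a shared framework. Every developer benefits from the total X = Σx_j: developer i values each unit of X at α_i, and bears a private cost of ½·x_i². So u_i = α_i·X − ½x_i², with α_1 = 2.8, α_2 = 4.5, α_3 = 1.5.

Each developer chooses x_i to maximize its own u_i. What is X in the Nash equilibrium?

8.8

Developer i's FOC: ∂u_i/∂x_i = α_i − x_i = 0, so x_i* = α_i.
NE contributions = (2.8, 4.5, 1.5); X = 8.8.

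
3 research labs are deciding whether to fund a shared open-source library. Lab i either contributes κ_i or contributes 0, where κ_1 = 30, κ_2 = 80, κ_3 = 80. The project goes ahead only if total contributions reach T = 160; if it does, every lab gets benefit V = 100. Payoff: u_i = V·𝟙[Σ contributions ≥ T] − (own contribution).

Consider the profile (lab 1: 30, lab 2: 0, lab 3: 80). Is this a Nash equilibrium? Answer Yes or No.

Total = 110 < 160: not provided.
Lab 1 (pledges 30, payoff -30): dropping to 0 → total 80, payoff 0. Profitable deviation.

No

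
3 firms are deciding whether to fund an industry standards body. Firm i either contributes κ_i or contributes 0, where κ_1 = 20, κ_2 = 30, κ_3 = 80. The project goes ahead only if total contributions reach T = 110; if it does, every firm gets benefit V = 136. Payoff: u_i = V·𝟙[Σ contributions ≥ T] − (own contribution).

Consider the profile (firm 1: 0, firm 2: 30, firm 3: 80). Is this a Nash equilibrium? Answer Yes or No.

Yes

Total = 110 ≥ 110: provided.
Firm 1 (pledges 0, payoff 136): pledging 20 → total 130, payoff 116. No gain.
Firm 2 (pledges 30, payoff 106): dropping to 0 → total 80, payoff 0. No gain.
Firm 3 (pledges 80, payoff 56): dropping to 0 → total 30, payoff 0. No gain.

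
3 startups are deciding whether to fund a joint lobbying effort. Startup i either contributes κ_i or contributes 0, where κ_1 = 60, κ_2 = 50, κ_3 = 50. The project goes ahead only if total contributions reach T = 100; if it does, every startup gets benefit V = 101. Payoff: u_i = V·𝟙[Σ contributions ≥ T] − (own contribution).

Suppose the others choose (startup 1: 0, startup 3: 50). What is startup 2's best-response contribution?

50

Others' total = 50. Contributing 50 brings total to 100 ≥ 100: gain V − κ_2 = 51.
Best response: 50.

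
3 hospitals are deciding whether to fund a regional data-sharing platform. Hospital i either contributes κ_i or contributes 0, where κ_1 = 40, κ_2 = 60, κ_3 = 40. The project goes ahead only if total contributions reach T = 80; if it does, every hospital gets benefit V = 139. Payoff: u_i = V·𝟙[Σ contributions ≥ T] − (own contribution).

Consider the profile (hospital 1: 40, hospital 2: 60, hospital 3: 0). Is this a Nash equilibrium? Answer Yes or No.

Yes

Total = 100 ≥ 80: provided.
Hospital 1 (pledges 40, payoff 99): dropping to 0 → total 60, payoff 0. No gain.
Hospital 2 (pledges 60, payoff 79): dropping to 0 → total 40, payoff 0. No gain.
Hospital 3 (pledges 0, payoff 139): pledging 40 → total 140, payoff 99. No gain.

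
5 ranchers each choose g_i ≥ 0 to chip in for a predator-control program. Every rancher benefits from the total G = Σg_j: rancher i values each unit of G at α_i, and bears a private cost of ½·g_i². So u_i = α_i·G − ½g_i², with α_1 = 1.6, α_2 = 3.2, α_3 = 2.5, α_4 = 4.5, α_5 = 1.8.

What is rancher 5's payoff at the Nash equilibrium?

Rancher i's FOC: ∂u_i/∂g_i = α_i − g_i = 0, so g_i* = α_i.
NE contributions = (1.6, 3.2, 2.5, 4.5, 1.8); G = 13.6.
u_5 = α_5·G − ½·(g_5)² = 1.8·13.6 − ½·1.8² = 22.86.

22.86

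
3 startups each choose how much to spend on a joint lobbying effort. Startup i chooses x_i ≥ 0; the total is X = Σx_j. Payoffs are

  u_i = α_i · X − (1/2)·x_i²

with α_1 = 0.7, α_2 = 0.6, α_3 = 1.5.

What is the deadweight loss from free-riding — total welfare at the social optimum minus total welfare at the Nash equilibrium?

Startup i's FOC: ∂u_i/∂x_i = α_i − x_i = 0, so x_i* = α_i.
NE contributions = (0.7, 0.6, 1.5); X = 2.8.
W^NE = (Σα)·X − ½Σα_i² = 2.8² − ½·3.1 = 6.29.
Planner sets x_i = Σα_j = 2.8 for every i, so X^SO = 3·2.8 = 8.4.
W^SO = (Σα)·X^SO − ½·3·(Σα)² = (3/2)·2.8² = 11.76.
Deadweight loss = W^SO − W^NE = 5.47.

5.47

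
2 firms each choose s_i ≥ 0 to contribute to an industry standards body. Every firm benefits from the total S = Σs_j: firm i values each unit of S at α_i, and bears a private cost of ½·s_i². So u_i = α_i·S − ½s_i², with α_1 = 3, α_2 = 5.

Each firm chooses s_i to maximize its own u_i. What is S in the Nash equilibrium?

8

Firm i's FOC: ∂u_i/∂s_i = α_i − s_i = 0, so s_i* = α_i.
NE contributions = (3, 5); S = 8.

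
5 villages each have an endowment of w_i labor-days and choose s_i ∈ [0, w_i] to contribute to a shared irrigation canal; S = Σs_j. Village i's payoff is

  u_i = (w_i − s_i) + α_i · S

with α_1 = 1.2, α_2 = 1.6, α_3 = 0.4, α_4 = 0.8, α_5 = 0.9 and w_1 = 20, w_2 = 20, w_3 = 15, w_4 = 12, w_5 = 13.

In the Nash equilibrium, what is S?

40

∂u_i/∂s_i = α_i − 1, so village i contributes w_i if α_i > 1, else 0.
α_i > 1 for i ∈ {1, 2}; NE contributions (20, 20, 0, 0, 0), S = 40.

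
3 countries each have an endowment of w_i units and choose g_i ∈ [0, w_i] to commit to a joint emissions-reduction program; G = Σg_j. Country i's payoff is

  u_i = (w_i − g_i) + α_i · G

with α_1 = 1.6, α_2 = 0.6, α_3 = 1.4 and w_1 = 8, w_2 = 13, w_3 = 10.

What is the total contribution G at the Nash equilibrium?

18

∂u_i/∂g_i = α_i − 1, so country i contributes w_i if α_i > 1, else 0.
α_i > 1 for i ∈ {1, 3}; NE contributions (8, 0, 10), G = 18.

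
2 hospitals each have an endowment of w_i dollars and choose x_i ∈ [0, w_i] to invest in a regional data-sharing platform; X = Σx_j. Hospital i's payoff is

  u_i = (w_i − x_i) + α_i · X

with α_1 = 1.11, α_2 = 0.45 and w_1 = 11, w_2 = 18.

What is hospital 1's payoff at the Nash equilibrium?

12.21

∂u_i/∂x_i = α_i − 1, so hospital i contributes w_i if α_i > 1, else 0.
α_i > 1 for i ∈ {1}; NE contributions (11, 0), X = 11.
u_1 = (11 − 11) + 1.11·11 = 12.21.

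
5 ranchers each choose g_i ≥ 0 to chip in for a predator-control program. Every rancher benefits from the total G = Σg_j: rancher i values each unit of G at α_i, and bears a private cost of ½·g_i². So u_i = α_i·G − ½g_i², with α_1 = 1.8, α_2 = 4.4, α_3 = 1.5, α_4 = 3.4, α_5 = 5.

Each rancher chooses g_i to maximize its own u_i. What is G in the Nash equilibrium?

Rancher i's FOC: ∂u_i/∂g_i = α_i − g_i = 0, so g_i* = α_i.
NE contributions = (1.8, 4.4, 1.5, 3.4, 5); G = 16.1.

16.1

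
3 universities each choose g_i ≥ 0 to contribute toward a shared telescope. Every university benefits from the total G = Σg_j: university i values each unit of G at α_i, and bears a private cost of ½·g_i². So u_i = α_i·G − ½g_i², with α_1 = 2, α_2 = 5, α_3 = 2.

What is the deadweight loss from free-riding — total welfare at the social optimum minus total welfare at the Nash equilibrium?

University i's FOC: ∂u_i/∂g_i = α_i − g_i = 0, so g_i* = α_i.
NE contributions = (2, 5, 2); G = 9.
W^NE = (Σα)·G − ½Σα_i² = 9² − ½·33 = 64.5.
Planner sets g_i = Σα_j = 9 for every i, so G^SO = 3·9 = 27.
W^SO = (Σα)·G^SO − ½·3·(Σα)² = (3/2)·9² = 121.5.
Deadweight loss = W^SO − W^NE = 57.

57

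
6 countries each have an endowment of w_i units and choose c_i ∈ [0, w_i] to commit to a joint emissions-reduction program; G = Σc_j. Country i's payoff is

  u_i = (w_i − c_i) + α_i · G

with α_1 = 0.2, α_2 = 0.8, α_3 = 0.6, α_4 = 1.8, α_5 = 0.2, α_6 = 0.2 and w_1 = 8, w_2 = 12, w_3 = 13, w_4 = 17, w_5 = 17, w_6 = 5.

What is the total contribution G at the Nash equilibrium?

∂u_i/∂c_i = α_i − 1, so country i contributes w_i if α_i > 1, else 0.
α_i > 1 for i ∈ {4}; NE contributions (0, 0, 0, 17, 0, 0), G = 17.

17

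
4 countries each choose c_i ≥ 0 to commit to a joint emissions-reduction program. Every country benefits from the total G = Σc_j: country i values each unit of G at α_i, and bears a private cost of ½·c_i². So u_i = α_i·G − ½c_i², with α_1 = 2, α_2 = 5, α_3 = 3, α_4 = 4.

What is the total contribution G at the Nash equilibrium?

Country i's FOC: ∂u_i/∂c_i = α_i − c_i = 0, so c_i* = α_i.
NE contributions = (2, 5, 3, 4); G = 14.

14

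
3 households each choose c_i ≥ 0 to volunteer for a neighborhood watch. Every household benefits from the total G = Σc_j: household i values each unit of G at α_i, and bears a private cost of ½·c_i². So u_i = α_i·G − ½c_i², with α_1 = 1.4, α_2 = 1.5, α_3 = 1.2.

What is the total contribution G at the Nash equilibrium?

4.1

Household i's FOC: ∂u_i/∂c_i = α_i − c_i = 0, so c_i* = α_i.
NE contributions = (1.4, 1.5, 1.2); G = 4.1.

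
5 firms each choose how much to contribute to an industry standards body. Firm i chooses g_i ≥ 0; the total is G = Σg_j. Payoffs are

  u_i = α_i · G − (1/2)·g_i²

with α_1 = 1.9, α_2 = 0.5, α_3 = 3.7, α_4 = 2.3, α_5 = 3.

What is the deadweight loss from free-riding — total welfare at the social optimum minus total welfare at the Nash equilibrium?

210.86

Firm i's FOC: ∂u_i/∂g_i = α_i − g_i = 0, so g_i* = α_i.
NE contributions = (1.9, 0.5, 3.7, 2.3, 3); G = 11.4.
W^NE = (Σα)·G − ½Σα_i² = 11.4² − ½·31.84 = 114.04.
Planner sets g_i = Σα_j = 11.4 for every i, so G^SO = 5·11.4 = 57.
W^SO = (Σα)·G^SO − ½·5·(Σα)² = (5/2)·11.4² = 324.9.
Deadweight loss = W^SO − W^NE = 210.86.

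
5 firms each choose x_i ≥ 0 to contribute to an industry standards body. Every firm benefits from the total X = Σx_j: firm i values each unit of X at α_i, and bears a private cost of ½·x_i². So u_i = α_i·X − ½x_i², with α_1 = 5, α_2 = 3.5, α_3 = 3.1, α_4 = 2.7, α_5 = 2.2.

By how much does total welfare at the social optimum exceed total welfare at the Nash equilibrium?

Firm i's FOC: ∂u_i/∂x_i = α_i − x_i = 0, so x_i* = α_i.
NE contributions = (5, 3.5, 3.1, 2.7, 2.2); X = 16.5.
W^NE = (Σα)·X − ½Σα_i² = 16.5² − ½·58.99 = 242.755.
Planner sets x_i = Σα_j = 16.5 for every i, so X^SO = 5·16.5 = 82.5.
W^SO = (Σα)·X^SO − ½·5·(Σα)² = (5/2)·16.5² = 680.625.
Deadweight loss = W^SO − W^NE = 437.87.

437.87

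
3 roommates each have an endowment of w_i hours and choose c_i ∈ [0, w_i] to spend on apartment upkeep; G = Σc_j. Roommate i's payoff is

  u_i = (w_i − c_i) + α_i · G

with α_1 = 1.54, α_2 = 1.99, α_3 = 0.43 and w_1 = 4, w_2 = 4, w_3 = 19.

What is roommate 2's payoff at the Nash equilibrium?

15.92

∂u_i/∂c_i = α_i − 1, so roommate i contributes w_i if α_i > 1, else 0.
α_i > 1 for i ∈ {1, 2}; NE contributions (4, 4, 0), G = 8.
u_2 = (4 − 4) + 1.99·8 = 15.92.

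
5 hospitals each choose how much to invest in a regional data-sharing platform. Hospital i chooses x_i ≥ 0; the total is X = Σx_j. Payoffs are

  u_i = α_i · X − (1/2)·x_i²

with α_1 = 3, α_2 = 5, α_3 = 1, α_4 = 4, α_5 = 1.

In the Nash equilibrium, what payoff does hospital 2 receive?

57.5

Hospital i's FOC: ∂u_i/∂x_i = α_i − x_i = 0, so x_i* = α_i.
NE contributions = (3, 5, 1, 4, 1); X = 14.
u_2 = α_2·X − ½·(x_2)² = 5·14 − ½·5² = 57.5.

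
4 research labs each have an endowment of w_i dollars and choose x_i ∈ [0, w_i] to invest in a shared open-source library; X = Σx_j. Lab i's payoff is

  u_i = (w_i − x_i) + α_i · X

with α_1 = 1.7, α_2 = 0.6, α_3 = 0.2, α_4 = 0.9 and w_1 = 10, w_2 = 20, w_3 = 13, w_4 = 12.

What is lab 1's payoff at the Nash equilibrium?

17

∂u_i/∂x_i = α_i − 1, so lab i contributes w_i if α_i > 1, else 0.
α_i > 1 for i ∈ {1}; NE contributions (10, 0, 0, 0), X = 10.
u_1 = (10 − 10) + 1.7·10 = 17.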